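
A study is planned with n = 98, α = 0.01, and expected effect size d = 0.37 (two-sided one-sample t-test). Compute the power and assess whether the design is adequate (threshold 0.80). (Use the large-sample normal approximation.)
Power ≈ 0.86; the study is adequately powered (power ≥ 0.80)

Power calculation (one-sample t-test, normal approximation):
z_β = d · √n - z_{α/2}
z_β = 0.37 · √98 - 2.576
z_β = 0.37 · 9.899 - 2.576
z_β = 1.087

Power = Φ(z_β) = Φ(1.087) ≈ 0.861

Effect size d = 0.37 is small by Cohen's convention (0.2/0.5/0.8).

Threshold: power ≥ 0.80 is conventionally adequate.
Power ≈ 0.86 → the study is adequately powered (power ≥ 0.80).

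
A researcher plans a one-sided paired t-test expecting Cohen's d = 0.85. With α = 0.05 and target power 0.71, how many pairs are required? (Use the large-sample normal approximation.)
n = 7 pairs

Sample size formula (paired t-test, normal approximation):
n = ((z_α + z_β) / d)²

z_α = 1.645 (for α = 0.05, one-sided)
z_β = 0.553 (for power = 0.71)
d = 0.85

n = ((1.645 + 0.553) / 0.85)²
n = (2.586)²
n ≈ 6.69
Round up to the next whole number: n = 7 pairs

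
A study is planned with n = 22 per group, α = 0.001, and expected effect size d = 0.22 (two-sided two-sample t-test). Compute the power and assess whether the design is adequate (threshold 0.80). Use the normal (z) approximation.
Power ≈ 0.01; the study is underpowered (power < 0.80)

Power calculation (two-sample t-test, normal approximation):
z_β = d · √(n/2) - z_{α/2}
z_β = 0.22 · √(22/2) - 3.291
z_β = 0.22 · 3.317 - 3.291
z_β = -2.561

Power = Φ(z_β) = Φ(-2.561) ≈ 0.005

Effect size d = 0.22 is small by Cohen's convention (0.2/0.5/0.8).

Threshold: power ≥ 0.80 is conventionally adequate.
Power ≈ 0.01 → the study is underpowered (power < 0.80).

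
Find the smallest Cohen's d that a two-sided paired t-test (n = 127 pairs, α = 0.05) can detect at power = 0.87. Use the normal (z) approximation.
d ≈ 0.27

Minimum detectable effect (paired t-test, normal approximation):
d = (z_{α/2} + z_β) / √n
d = (1.960 + 1.126) / √127
d = 3.086 / 11.269
d ≈ 0.27

By Cohen's convention (0.2 small / 0.5 medium / 0.8 large): small effect.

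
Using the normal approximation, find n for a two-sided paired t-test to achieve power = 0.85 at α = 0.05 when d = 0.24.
n = 156 pairs

Sample size formula (paired t-test, normal approximation):
n = ((z_{α/2} + z_β) / d)²

z_{α/2} = 1.960 (for α = 0.05, two-sided)
z_β = 1.036 (for power = 0.85)
d = 0.24

n = ((1.960 + 1.036) / 0.24)²
n = (12.483)²
n ≈ 155.83
Round up to the next whole number: n = 156 pairs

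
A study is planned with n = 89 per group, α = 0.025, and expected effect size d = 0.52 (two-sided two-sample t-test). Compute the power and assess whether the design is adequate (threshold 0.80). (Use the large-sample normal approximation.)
Power ≈ 0.89; the study is adequately powered (power ≥ 0.80)

Power calculation (two-sample t-test, normal approximation):
z_β = d · √(n/2) - z_{α/2}
z_β = 0.52 · √(89/2) - 2.241
z_β = 0.52 · 6.671 - 2.241
z_β = 1.227

Power = Φ(z_β) = Φ(1.227) ≈ 0.890

Effect size d = 0.52 is medium by Cohen's convention (0.2/0.5/0.8).

Threshold: power ≥ 0.80 is conventionally adequate.
Power ≈ 0.89 → the study is adequately powered (power ≥ 0.80).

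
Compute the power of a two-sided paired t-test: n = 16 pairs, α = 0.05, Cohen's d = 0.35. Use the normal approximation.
Power ≈ 0.29

Power calculation (paired t-test, normal approximation):
z_β = d · √n - z_{α/2}
z_β = 0.35 · √16 - 1.960
z_β = 0.35 · 4.000 - 1.960
z_β = -0.560

Power = Φ(z_β) = Φ(-0.560) ≈ 0.288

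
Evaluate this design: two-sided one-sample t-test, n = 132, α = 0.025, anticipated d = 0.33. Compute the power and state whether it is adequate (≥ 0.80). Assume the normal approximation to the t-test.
Power ≈ 0.94; the study is adequately powered (power ≥ 0.80)

Power calculation (one-sample t-test, normal approximation):
z_β = d · √n - z_{α/2}
z_β = 0.33 · √132 - 2.241
z_β = 0.33 · 11.489 - 2.241
z_β = 1.550

Power = Φ(z_β) = Φ(1.550) ≈ 0.939

Effect size d = 0.33 is small by Cohen's convention (0.2/0.5/0.8).

Threshold: power ≥ 0.80 is conventionally adequate.
Power ≈ 0.94 → the study is adequately powered (power ≥ 0.80).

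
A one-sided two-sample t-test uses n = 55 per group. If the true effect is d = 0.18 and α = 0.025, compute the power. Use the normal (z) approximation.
Power ≈ 0.15

Power calculation (two-sample t-test, normal approximation):
z_β = d · √(n/2) - z_α
z_β = 0.18 · √(55/2) - 1.960
z_β = 0.18 · 5.244 - 1.960
z_β = -1.016

Power = Φ(z_β) = Φ(-1.016) ≈ 0.155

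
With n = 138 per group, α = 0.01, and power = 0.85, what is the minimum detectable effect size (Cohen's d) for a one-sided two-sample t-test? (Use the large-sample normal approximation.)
d ≈ 0.40

Minimum detectable effect (two-sample t-test, normal approximation):
d = (z_α + z_β) / √(n/2)
d = (2.326 + 1.036) / √(138/2)
d = 3.363 / 8.307
d ≈ 0.40

By Cohen's convention (0.2 small / 0.5 medium / 0.8 large): small effect.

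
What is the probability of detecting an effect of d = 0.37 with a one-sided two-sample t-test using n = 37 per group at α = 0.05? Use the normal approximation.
Power ≈ 0.48

Power calculation (two-sample t-test, normal approximation):
z_β = d · √(n/2) - z_α
z_β = 0.37 · √(37/2) - 1.645
z_β = 0.37 · 4.301 - 1.645
z_β = -0.053

Power = Φ(z_β) = Φ(-0.053) ≈ 0.479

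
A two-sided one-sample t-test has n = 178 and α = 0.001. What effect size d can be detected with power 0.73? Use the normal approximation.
d ≈ 0.29

Minimum detectable effect (one-sample t-test, normal approximation):
d = (z_{α/2} + z_β) / √n
d = (3.291 + 0.613) / √178
d = 3.903 / 13.342
d ≈ 0.29

By Cohen's convention (0.2 small / 0.5 medium / 0.8 large): small effect.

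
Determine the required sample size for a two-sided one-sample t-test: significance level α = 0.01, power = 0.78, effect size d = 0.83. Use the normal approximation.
n = 17

Sample size formula (one-sample t-test, normal approximation):
n = ((z_{α/2} + z_β) / d)²

z_{α/2} = 2.576 (for α = 0.01, two-sided)
z_β = 0.772 (for power = 0.78)
d = 0.83

n = ((2.576 + 0.772) / 0.83)²
n = (4.034)²
n ≈ 16.27
Round up to the next whole number: n = 17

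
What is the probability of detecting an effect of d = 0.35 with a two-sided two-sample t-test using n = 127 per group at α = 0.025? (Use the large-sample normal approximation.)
Power ≈ 0.71

Power calculation (two-sample t-test, normal approximation):
z_β = d · √(n/2) - z_{α/2}
z_β = 0.35 · √(127/2) - 2.241
z_β = 0.35 · 7.969 - 2.241
z_β = 0.548

Power = Φ(z_β) = Φ(0.548) ≈ 0.708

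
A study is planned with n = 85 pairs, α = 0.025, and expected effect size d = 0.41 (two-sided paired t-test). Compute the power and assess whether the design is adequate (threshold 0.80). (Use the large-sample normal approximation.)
Power ≈ 0.94; the study is adequately powered (power ≥ 0.80)

Power calculation (paired t-test, normal approximation):
z_β = d · √n - z_{α/2}
z_β = 0.41 · √85 - 2.241
z_β = 0.41 · 9.220 - 2.241
z_β = 1.539

Power = Φ(z_β) = Φ(1.539) ≈ 0.938

Effect size d = 0.41 is small by Cohen's convention (0.2/0.5/0.8).

Threshold: power ≥ 0.80 is conventionally adequate.
Power ≈ 0.94 → the study is adequately powered (power ≥ 0.80).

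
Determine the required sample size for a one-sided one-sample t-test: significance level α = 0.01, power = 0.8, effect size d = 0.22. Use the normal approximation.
n = 208

Sample size formula (one-sample t-test, normal approximation):
n = ((z_α + z_β) / d)²

z_α = 2.326 (for α = 0.01, one-sided)
z_β = 0.842 (for power = 0.8)
d = 0.22

n = ((2.326 + 0.842) / 0.22)²
n = (14.400)²
n ≈ 207.36
Round up to the next whole number: n = 208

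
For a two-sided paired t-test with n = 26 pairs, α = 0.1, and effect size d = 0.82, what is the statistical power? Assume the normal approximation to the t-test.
Power ≈ 0.99

Power calculation (paired t-test, normal approximation):
z_β = d · √n - z_{α/2}
z_β = 0.82 · √26 - 1.645
z_β = 0.82 · 5.099 - 1.645
z_β = 2.536

Power = Φ(z_β) = Φ(2.536) ≈ 0.994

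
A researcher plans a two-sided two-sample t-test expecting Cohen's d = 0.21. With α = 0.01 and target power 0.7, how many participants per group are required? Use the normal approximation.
n = 436 per group

Sample size formula (two-sample t-test, normal approximation):
n = 2 · ((z_{α/2} + z_β) / d)²

z_{α/2} = 2.576 (for α = 0.01, two-sided)
z_β = 0.524 (for power = 0.7)
d = 0.21

n = 2 · ((2.576 + 0.524) / 0.21)²
n = 2 · (14.762)²
n ≈ 435.83
Round up to the next whole number: n = 436 per group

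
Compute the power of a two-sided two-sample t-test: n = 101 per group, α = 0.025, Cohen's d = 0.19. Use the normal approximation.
Power ≈ 0.19

Power calculation (two-sample t-test, normal approximation):
z_β = d · √(n/2) - z_{α/2}
z_β = 0.19 · √(101/2) - 2.241
z_β = 0.19 · 7.106 - 2.241
z_β = -0.891

Power = Φ(z_β) = Φ(-0.891) ≈ 0.186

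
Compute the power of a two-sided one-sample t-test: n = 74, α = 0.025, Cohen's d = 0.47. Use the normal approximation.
Power ≈ 0.96

Power calculation (one-sample t-test, normal approximation):
z_β = d · √n - z_{α/2}
z_β = 0.47 · √74 - 2.241
z_β = 0.47 · 8.602 - 2.241
z_β = 1.802

Power = Φ(z_β) = Φ(1.802) ≈ 0.964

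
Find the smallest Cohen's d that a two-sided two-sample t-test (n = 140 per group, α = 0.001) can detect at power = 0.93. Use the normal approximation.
d ≈ 0.57

Minimum detectable effect (two-sample t-test, normal approximation):
d = (z_{α/2} + z_β) / √(n/2)
d = (3.291 + 1.476) / √(140/2)
d = 4.766 / 8.367
d ≈ 0.57

By Cohen's convention (0.2 small / 0.5 medium / 0.8 large): medium effect.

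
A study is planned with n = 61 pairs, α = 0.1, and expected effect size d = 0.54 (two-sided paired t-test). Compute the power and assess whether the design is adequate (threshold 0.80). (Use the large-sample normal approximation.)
Power ≈ 0.99; the study is adequately powered (power ≥ 0.80)

Power calculation (paired t-test, normal approximation):
z_β = d · √n - z_{α/2}
z_β = 0.54 · √61 - 1.645
z_β = 0.54 · 7.810 - 1.645
z_β = 2.573

Power = Φ(z_β) = Φ(2.573) ≈ 0.995

Effect size d = 0.54 is medium by Cohen's convention (0.2/0.5/0.8).

Threshold: power ≥ 0.80 is conventionally adequate.
Power ≈ 0.99 → the study is adequately powered (power ≥ 0.80).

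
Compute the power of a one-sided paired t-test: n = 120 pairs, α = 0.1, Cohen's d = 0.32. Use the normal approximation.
Power ≈ 0.99

Power calculation (paired t-test, normal approximation):
z_β = d · √n - z_α
z_β = 0.32 · √120 - 1.282
z_β = 0.32 · 10.954 - 1.282
z_β = 2.224

Power = Φ(z_β) = Φ(2.224) ≈ 0.987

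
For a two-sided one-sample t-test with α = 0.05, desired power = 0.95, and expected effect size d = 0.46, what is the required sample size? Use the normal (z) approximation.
n = 62

Sample size formula (one-sample t-test, normal approximation):
n = ((z_{α/2} + z_β) / d)²

z_{α/2} = 1.960 (for α = 0.05, two-sided)
z_β = 1.645 (for power = 0.95)
d = 0.46

n = ((1.960 + 1.645) / 0.46)²
n = (7.837)²
n ≈ 61.42
Round up to the next whole number: n = 62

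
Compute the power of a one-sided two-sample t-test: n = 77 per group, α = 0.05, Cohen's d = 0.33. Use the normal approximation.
Power ≈ 0.66

Power calculation (two-sample t-test, normal approximation):
z_β = d · √(n/2) - z_α
z_β = 0.33 · √(77/2) - 1.645
z_β = 0.33 · 6.205 - 1.645
z_β = 0.403

Power = Φ(z_β) = Φ(0.403) ≈ 0.656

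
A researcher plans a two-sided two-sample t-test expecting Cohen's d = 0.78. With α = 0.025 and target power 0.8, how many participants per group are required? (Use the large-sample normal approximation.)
n = 32 per group

Sample size formula (two-sample t-test, normal approximation):
n = 2 · ((z_{α/2} + z_β) / d)²

z_{α/2} = 2.241 (for α = 0.025, two-sided)
z_β = 0.842 (for power = 0.8)
d = 0.78

n = 2 · ((2.241 + 0.842) / 0.78)²
n = 2 · (3.953)²
n ≈ 31.25
Round up to the next whole number: n = 32 per group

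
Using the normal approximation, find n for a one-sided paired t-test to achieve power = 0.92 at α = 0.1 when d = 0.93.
n = 9 pairs

Sample size formula (paired t-test, normal approximation):
n = ((z_α + z_β) / d)²

z_α = 1.282 (for α = 0.1, one-sided)
z_β = 1.405 (for power = 0.92)
d = 0.93

n = ((1.282 + 1.405) / 0.93)²
n = (2.889)²
n ≈ 8.35
Round up to the next whole number: n = 9 pairs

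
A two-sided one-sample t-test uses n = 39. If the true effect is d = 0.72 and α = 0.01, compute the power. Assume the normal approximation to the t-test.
Power ≈ 0.97

Power calculation (one-sample t-test, normal approximation):
z_β = d · √n - z_{α/2}
z_β = 0.72 · √39 - 2.576
z_β = 0.72 · 6.245 - 2.576
z_β = 1.921

Power = Φ(z_β) = Φ(1.921) ≈ 0.973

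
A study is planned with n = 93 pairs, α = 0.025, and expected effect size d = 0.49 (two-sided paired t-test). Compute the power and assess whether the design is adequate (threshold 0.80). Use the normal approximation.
Power ≈ 0.99; the study is adequately powered (power ≥ 0.80)

Power calculation (paired t-test, normal approximation):
z_β = d · √n - z_{α/2}
z_β = 0.49 · √93 - 2.241
z_β = 0.49 · 9.644 - 2.241
z_β = 2.484

Power = Φ(z_β) = Φ(2.484) ≈ 0.994

Effect size d = 0.49 is small by Cohen's convention (0.2/0.5/0.8).

Threshold: power ≥ 0.80 is conventionally adequate.
Power ≈ 0.99 → the study is adequately powered (power ≥ 0.80).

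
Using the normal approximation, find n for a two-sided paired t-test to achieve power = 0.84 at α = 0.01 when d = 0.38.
n = 89 pairs

Sample size formula (paired t-test, normal approximation):
n = ((z_{α/2} + z_β) / d)²

z_{α/2} = 2.576 (for α = 0.01, two-sided)
z_β = 0.994 (for power = 0.84)
d = 0.38

n = ((2.576 + 0.994) / 0.38)²
n = (9.395)²
n ≈ 88.27
Round up to the next whole number: n = 89 pairs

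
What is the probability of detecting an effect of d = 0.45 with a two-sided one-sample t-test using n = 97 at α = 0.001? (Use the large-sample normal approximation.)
Power ≈ 0.87

Power calculation (one-sample t-test, normal approximation):
z_β = d · √n - z_{α/2}
z_β = 0.45 · √97 - 3.291
z_β = 0.45 · 9.849 - 3.291
z_β = 1.141

Power = Φ(z_β) = Φ(1.141) ≈ 0.873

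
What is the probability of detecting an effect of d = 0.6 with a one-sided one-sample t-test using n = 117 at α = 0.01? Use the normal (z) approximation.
Power ≈ 1.00

Power calculation (one-sample t-test, normal approximation):
z_β = d · √n - z_α
z_β = 0.6 · √117 - 2.326
z_β = 0.6 · 10.817 - 2.326
z_β = 4.164

Power = Φ(z_β) = Φ(4.164) ≈ 1.000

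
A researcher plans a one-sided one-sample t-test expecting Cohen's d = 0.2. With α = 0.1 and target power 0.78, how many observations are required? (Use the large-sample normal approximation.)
n = 106

Sample size formula (one-sample t-test, normal approximation):
n = ((z_α + z_β) / d)²

z_α = 1.282 (for α = 0.1, one-sided)
z_β = 0.772 (for power = 0.78)
d = 0.2

n = ((1.282 + 0.772) / 0.2)²
n = (10.270)²
n ≈ 105.47
Round up to the next whole number: n = 106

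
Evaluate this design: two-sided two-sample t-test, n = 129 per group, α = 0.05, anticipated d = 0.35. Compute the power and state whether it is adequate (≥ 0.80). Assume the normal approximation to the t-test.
Power ≈ 0.80; the study is adequately powered (power ≥ 0.80)

Power calculation (two-sample t-test, normal approximation):
z_β = d · √(n/2) - z_{α/2}
z_β = 0.35 · √(129/2) - 1.960
z_β = 0.35 · 8.031 - 1.960
z_β = 0.851

Power = Φ(z_β) = Φ(0.851) ≈ 0.803

Effect size d = 0.35 is small by Cohen's convention (0.2/0.5/0.8).

Threshold: power ≥ 0.80 is conventionally adequate.
Power ≈ 0.80 → the study is adequately powered (power ≥ 0.80).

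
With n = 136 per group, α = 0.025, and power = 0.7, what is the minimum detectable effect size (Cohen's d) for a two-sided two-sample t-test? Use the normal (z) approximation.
d ≈ 0.34

Minimum detectable effect (two-sample t-test, normal approximation):
d = (z_{α/2} + z_β) / √(n/2)
d = (2.241 + 0.524) / √(136/2)
d = 2.766 / 8.246
d ≈ 0.34

By Cohen's convention (0.2 small / 0.5 medium / 0.8 large): small effect.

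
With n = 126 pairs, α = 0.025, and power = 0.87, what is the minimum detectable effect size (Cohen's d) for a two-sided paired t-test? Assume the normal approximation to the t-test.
d ≈ 0.30

Minimum detectable effect (paired t-test, normal approximation):
d = (z_{α/2} + z_β) / √n
d = (2.241 + 1.126) / √126
d = 3.368 / 11.225
d ≈ 0.30

By Cohen's convention (0.2 small / 0.5 medium / 0.8 large): small effect.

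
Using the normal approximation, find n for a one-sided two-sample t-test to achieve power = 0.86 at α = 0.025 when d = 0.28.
n = 236 per group

Sample size formula (two-sample t-test, normal approximation):
n = 2 · ((z_α + z_β) / d)²

z_α = 1.960 (for α = 0.025, one-sided)
z_β = 1.080 (for power = 0.86)
d = 0.28

n = 2 · ((1.960 + 1.080) / 0.28)²
n = 2 · (10.857)²
n ≈ 235.75
Round up to the next whole number: n = 236 per group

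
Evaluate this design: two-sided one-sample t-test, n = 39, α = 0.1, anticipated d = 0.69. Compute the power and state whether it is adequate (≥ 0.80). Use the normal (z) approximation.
Power ≈ 1.00; the study is adequately powered (power ≥ 0.80)

Power calculation (one-sample t-test, normal approximation):
z_β = d · √n - z_{α/2}
z_β = 0.69 · √39 - 1.645
z_β = 0.69 · 6.245 - 1.645
z_β = 2.664

Power = Φ(z_β) = Φ(2.664) ≈ 0.996

Effect size d = 0.69 is medium by Cohen's convention (0.2/0.5/0.8).

Threshold: power ≥ 0.80 is conventionally adequate.
Power ≈ 1.00 → the study is adequately powered (power ≥ 0.80).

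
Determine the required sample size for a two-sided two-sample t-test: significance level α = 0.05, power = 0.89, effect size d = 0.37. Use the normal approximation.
n = 149 per group

Sample size formula (two-sample t-test, normal approximation):
n = 2 · ((z_{α/2} + z_β) / d)²

z_{α/2} = 1.960 (for α = 0.05, two-sided)
z_β = 1.227 (for power = 0.89)
d = 0.37

n = 2 · ((1.960 + 1.227) / 0.37)²
n = 2 · (8.614)²
n ≈ 148.40
Round up to the next whole number: n = 149 per group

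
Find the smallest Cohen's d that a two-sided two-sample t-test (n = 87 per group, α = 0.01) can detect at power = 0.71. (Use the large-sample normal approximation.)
d ≈ 0.47

Minimum detectable effect (two-sample t-test, normal approximation):
d = (z_{α/2} + z_β) / √(n/2)
d = (2.576 + 0.553) / √(87/2)
d = 3.129 / 6.595
d ≈ 0.47

By Cohen's convention (0.2 small / 0.5 medium / 0.8 large): small effect.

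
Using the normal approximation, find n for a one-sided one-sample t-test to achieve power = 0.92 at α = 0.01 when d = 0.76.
n = 25

Sample size formula (one-sample t-test, normal approximation):
n = ((z_α + z_β) / d)²

z_α = 2.326 (for α = 0.01, one-sided)
z_β = 1.405 (for power = 0.92)
d = 0.76

n = ((2.326 + 1.405) / 0.76)²
n = (4.909)²
n ≈ 24.10
Round up to the next whole number: n = 25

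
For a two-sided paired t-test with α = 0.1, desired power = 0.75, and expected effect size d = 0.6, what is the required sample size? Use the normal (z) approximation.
n = 15 pairs

Sample size formula (paired t-test, normal approximation):
n = ((z_{α/2} + z_β) / d)²

z_{α/2} = 1.645 (for α = 0.1, two-sided)
z_β = 0.674 (for power = 0.75)
d = 0.6

n = ((1.645 + 0.674) / 0.6)²
n = (3.865)²
n ≈ 14.94
Round up to the next whole number: n = 15 pairs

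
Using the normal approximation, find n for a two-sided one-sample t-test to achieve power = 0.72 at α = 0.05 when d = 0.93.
n = 8

Sample size formula (one-sample t-test, normal approximation):
n = ((z_{α/2} + z_β) / d)²

z_{α/2} = 1.960 (for α = 0.05, two-sided)
z_β = 0.583 (for power = 0.72)
d = 0.93

n = ((1.960 + 0.583) / 0.93)²
n = (2.734)²
n ≈ 7.47
Round up to the next whole number: n = 8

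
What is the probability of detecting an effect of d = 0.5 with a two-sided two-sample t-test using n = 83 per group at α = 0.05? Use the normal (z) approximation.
Power ≈ 0.90

Power calculation (two-sample t-test, normal approximation):
z_β = d · √(n/2) - z_{α/2}
z_β = 0.5 · √(83/2) - 1.960
z_β = 0.5 · 6.442 - 1.960
z_β = 1.261

Power = Φ(z_β) = Φ(1.261) ≈ 0.896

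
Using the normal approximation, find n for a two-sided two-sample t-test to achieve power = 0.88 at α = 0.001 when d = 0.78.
n = 66 per group

Sample size formula (two-sample t-test, normal approximation):
n = 2 · ((z_{α/2} + z_β) / d)²

z_{α/2} = 3.291 (for α = 0.001, two-sided)
z_β = 1.175 (for power = 0.88)
d = 0.78

n = 2 · ((3.291 + 1.175) / 0.78)²
n = 2 · (5.726)²
n ≈ 65.57
Round up to the next whole number: n = 66 per group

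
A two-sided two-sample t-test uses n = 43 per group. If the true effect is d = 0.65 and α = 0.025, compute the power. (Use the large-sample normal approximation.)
Power ≈ 0.78

Power calculation (two-sample t-test, normal approximation):
z_β = d · √(n/2) - z_{α/2}
z_β = 0.65 · √(43/2) - 2.241
z_β = 0.65 · 4.637 - 2.241
z_β = 0.773

Power = Φ(z_β) = Φ(0.773) ≈ 0.780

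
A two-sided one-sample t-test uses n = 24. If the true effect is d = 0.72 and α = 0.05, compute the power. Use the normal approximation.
Power ≈ 0.94

Power calculation (one-sample t-test, normal approximation):
z_β = d · √n - z_{α/2}
z_β = 0.72 · √24 - 1.960
z_β = 0.72 · 4.899 - 1.960
z_β = 1.567

Power = Φ(z_β) = Φ(1.567) ≈ 0.941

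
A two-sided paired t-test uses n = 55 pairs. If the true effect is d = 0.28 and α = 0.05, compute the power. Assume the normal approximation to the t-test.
Power ≈ 0.55

Power calculation (paired t-test, normal approximation):
z_β = d · √n - z_{α/2}
z_β = 0.28 · √55 - 1.960
z_β = 0.28 · 7.416 - 1.960
z_β = 0.117

Power = Φ(z_β) = Φ(0.117) ≈ 0.546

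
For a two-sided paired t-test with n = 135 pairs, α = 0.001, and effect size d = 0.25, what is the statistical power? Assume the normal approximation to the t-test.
Power ≈ 0.35

Power calculation (paired t-test, normal approximation):
z_β = d · √n - z_{α/2}
z_β = 0.25 · √135 - 3.291
z_β = 0.25 · 11.619 - 3.291
z_β = -0.386

Power = Φ(z_β) = Φ(-0.386) ≈ 0.350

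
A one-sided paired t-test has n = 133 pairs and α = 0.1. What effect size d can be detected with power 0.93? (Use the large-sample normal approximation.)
d ≈ 0.24

Minimum detectable effect (paired t-test, normal approximation):
d = (z_α + z_β) / √n
d = (1.282 + 1.476) / √133
d = 2.757 / 11.533
d ≈ 0.24

By Cohen's convention (0.2 small / 0.5 medium / 0.8 large): small effect.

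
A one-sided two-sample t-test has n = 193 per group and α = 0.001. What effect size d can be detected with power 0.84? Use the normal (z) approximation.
d ≈ 0.42

Minimum detectable effect (two-sample t-test, normal approximation):
d = (z_α + z_β) / √(n/2)
d = (3.090 + 0.994) / √(193/2)
d = 4.085 / 9.823
d ≈ 0.42

By Cohen's convention (0.2 small / 0.5 medium / 0.8 large): small effect.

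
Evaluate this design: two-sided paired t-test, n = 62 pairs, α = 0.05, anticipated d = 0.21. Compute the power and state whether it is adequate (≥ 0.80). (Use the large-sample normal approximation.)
Power ≈ 0.38; the study is underpowered (power < 0.80)

Power calculation (paired t-test, normal approximation):
z_β = d · √n - z_{α/2}
z_β = 0.21 · √62 - 1.960
z_β = 0.21 · 7.874 - 1.960
z_β = -0.306

Power = Φ(z_β) = Φ(-0.306) ≈ 0.380

Effect size d = 0.21 is small by Cohen's convention (0.2/0.5/0.8).

Threshold: power ≥ 0.80 is conventionally adequate.
Power ≈ 0.38 → the study is underpowered (power < 0.80).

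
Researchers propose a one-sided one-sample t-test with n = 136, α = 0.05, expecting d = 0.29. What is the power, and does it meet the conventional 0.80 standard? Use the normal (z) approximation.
Power ≈ 0.96; the study is adequately powered (power ≥ 0.80)

Power calculation (one-sample t-test, normal approximation):
z_β = d · √n - z_α
z_β = 0.29 · √136 - 1.645
z_β = 0.29 · 11.662 - 1.645
z_β = 1.737

Power = Φ(z_β) = Φ(1.737) ≈ 0.959

Effect size d = 0.29 is small by Cohen's convention (0.2/0.5/0.8).

Threshold: power ≥ 0.80 is conventionally adequate.
Power ≈ 0.96 → the study is adequately powered (power ≥ 0.80).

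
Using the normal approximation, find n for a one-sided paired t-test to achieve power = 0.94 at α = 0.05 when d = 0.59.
n = 30 pairs

Sample size formula (paired t-test, normal approximation):
n = ((z_α + z_β) / d)²

z_α = 1.645 (for α = 0.05, one-sided)
z_β = 1.555 (for power = 0.94)
d = 0.59

n = ((1.645 + 1.555) / 0.59)²
n = (5.424)²
n ≈ 29.42
Round up to the next whole number: n = 30 pairs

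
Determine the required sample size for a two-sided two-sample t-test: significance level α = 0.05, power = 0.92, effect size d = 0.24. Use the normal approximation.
n = 394 per group

Sample size formula (two-sample t-test, normal approximation):
n = 2 · ((z_{α/2} + z_β) / d)²

z_{α/2} = 1.960 (for α = 0.05, two-sided)
z_β = 1.405 (for power = 0.92)
d = 0.24

n = 2 · ((1.960 + 1.405) / 0.24)²
n = 2 · (14.021)²
n ≈ 393.18
Round up to the next whole number: n = 394 per group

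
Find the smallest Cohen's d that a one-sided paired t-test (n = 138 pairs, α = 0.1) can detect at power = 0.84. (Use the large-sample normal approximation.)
d ≈ 0.19

Minimum detectable effect (paired t-test, normal approximation):
d = (z_α + z_β) / √n
d = (1.282 + 0.994) / √138
d = 2.276 / 11.747
d ≈ 0.19

By Cohen's convention (0.2 small / 0.5 medium / 0.8 large): very small effect.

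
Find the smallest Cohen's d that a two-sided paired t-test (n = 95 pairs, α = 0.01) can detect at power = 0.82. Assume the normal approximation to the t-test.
d ≈ 0.36

Minimum detectable effect (paired t-test, normal approximation):
d = (z_{α/2} + z_β) / √n
d = (2.576 + 0.915) / √95
d = 3.491 / 9.747
d ≈ 0.36

By Cohen's convention (0.2 small / 0.5 medium / 0.8 large): small effect.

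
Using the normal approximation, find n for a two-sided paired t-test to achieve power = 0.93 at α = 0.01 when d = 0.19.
n = 455 pairs

Sample size formula (paired t-test, normal approximation):
n = ((z_{α/2} + z_β) / d)²

z_{α/2} = 2.576 (for α = 0.01, two-sided)
z_β = 1.476 (for power = 0.93)
d = 0.19

n = ((2.576 + 1.476) / 0.19)²
n = (21.326)²
n ≈ 454.80
Round up to the next whole number: n = 455 pairs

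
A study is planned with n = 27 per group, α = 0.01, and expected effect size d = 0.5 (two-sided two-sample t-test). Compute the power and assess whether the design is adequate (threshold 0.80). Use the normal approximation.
Power ≈ 0.23; the study is underpowered (power < 0.80)

Power calculation (two-sample t-test, normal approximation):
z_β = d · √(n/2) - z_{α/2}
z_β = 0.5 · √(27/2) - 2.576
z_β = 0.5 · 3.674 - 2.576
z_β = -0.739

Power = Φ(z_β) = Φ(-0.739) ≈ 0.230

Effect size d = 0.5 is medium by Cohen's convention (0.2/0.5/0.8).

Threshold: power ≥ 0.80 is conventionally adequate.
Power ≈ 0.23 → the study is underpowered (power < 0.80).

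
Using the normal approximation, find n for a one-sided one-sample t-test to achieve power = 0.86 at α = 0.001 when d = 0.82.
n = 26

Sample size formula (one-sample t-test, normal approximation):
n = ((z_α + z_β) / d)²

z_α = 3.090 (for α = 0.001, one-sided)
z_β = 1.080 (for power = 0.86)
d = 0.82

n = ((3.090 + 1.080) / 0.82)²
n = (5.085)²
n ≈ 25.86
Round up to the next whole number: n = 26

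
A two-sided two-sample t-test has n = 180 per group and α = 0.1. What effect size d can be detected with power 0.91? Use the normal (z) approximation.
d ≈ 0.31

Minimum detectable effect (two-sample t-test, normal approximation):
d = (z_{α/2} + z_β) / √(n/2)
d = (1.645 + 1.341) / √(180/2)
d = 2.986 / 9.487
d ≈ 0.31

By Cohen's convention (0.2 small / 0.5 medium / 0.8 large): small effect.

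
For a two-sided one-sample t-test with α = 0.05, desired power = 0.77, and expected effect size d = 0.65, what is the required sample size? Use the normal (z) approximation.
n = 18

Sample size formula (one-sample t-test, normal approximation):
n = ((z_{α/2} + z_β) / d)²

z_{α/2} = 1.960 (for α = 0.05, two-sided)
z_β = 0.739 (for power = 0.77)
d = 0.65

n = ((1.960 + 0.739) / 0.65)²
n = (4.152)²
n ≈ 17.24
Round up to the next whole number: n = 18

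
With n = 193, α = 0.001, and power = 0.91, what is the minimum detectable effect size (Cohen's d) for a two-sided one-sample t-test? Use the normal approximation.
d ≈ 0.33

Minimum detectable effect (one-sample t-test, normal approximation):
d = (z_{α/2} + z_β) / √n
d = (3.291 + 1.341) / √193
d = 4.631 / 13.892
d ≈ 0.33

By Cohen's convention (0.2 small / 0.5 medium / 0.8 large): small effect.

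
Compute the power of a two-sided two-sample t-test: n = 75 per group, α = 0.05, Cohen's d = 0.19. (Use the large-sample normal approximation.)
Power ≈ 0.21

Power calculation (two-sample t-test, normal approximation):
z_β = d · √(n/2) - z_{α/2}
z_β = 0.19 · √(75/2) - 1.960
z_β = 0.19 · 6.124 - 1.960
z_β = -0.796

Power = Φ(z_β) = Φ(-0.796) ≈ 0.213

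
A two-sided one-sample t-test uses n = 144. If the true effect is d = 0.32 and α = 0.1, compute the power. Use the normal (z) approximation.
Power ≈ 0.99

Power calculation (one-sample t-test, normal approximation):
z_β = d · √n - z_{α/2}
z_β = 0.32 · √144 - 1.645
z_β = 0.32 · 12.000 - 1.645
z_β = 2.195

Power = Φ(z_β) = Φ(2.195) ≈ 0.986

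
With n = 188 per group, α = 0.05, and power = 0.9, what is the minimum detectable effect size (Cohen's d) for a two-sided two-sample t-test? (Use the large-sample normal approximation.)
d ≈ 0.33

Minimum detectable effect (two-sample t-test, normal approximation):
d = (z_{α/2} + z_β) / √(n/2)
d = (1.960 + 1.282) / √(188/2)
d = 3.242 / 9.695
d ≈ 0.33

By Cohen's convention (0.2 small / 0.5 medium / 0.8 large): small effect.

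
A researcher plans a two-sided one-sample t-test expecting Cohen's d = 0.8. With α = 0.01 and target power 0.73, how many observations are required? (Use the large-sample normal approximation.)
n = 16

Sample size formula (one-sample t-test, normal approximation):
n = ((z_{α/2} + z_β) / d)²

z_{α/2} = 2.576 (for α = 0.01, two-sided)
z_β = 0.613 (for power = 0.73)
d = 0.8

n = ((2.576 + 0.613) / 0.8)²
n = (3.986)²
n ≈ 15.89
Round up to the next whole number: n = 16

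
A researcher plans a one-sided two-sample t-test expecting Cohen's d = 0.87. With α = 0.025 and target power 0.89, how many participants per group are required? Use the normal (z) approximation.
n = 27 per group

Sample size formula (two-sample t-test, normal approximation):
n = 2 · ((z_α + z_β) / d)²

z_α = 1.960 (for α = 0.025, one-sided)
z_β = 1.227 (for power = 0.89)
d = 0.87

n = 2 · ((1.960 + 1.227) / 0.87)²
n = 2 · (3.663)²
n ≈ 26.84
Round up to the next whole number: n = 27 per group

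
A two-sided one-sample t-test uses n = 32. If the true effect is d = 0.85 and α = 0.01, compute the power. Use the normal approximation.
Power ≈ 0.99

Power calculation (one-sample t-test, normal approximation):
z_β = d · √n - z_{α/2}
z_β = 0.85 · √32 - 2.576
z_β = 0.85 · 5.657 - 2.576
z_β = 2.232

Power = Φ(z_β) = Φ(2.232) ≈ 0.987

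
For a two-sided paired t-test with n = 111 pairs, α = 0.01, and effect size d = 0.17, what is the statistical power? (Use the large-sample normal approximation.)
Power ≈ 0.22

Power calculation (paired t-test, normal approximation):
z_β = d · √n - z_{α/2}
z_β = 0.17 · √111 - 2.576
z_β = 0.17 · 10.536 - 2.576
z_β = -0.785

Power = Φ(z_β) = Φ(-0.785) ≈ 0.216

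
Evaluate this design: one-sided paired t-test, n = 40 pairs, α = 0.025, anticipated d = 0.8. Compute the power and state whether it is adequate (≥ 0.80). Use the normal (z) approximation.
Power ≈ 1.00; the study is adequately powered (power ≥ 0.80)

Power calculation (paired t-test, normal approximation):
z_β = d · √n - z_α
z_β = 0.8 · √40 - 1.960
z_β = 0.8 · 6.325 - 1.960
z_β = 3.100

Power = Φ(z_β) = Φ(3.100) ≈ 0.999

Effect size d = 0.8 is large by Cohen's convention (0.2/0.5/0.8).

Threshold: power ≥ 0.80 is conventionally adequate.
Power ≈ 1.00 → the study is adequately powered (power ≥ 0.80).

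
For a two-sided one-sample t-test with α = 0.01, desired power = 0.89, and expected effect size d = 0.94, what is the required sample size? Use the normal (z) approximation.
n = 17

Sample size formula (one-sample t-test, normal approximation):
n = ((z_{α/2} + z_β) / d)²

z_{α/2} = 2.576 (for α = 0.01, two-sided)
z_β = 1.227 (for power = 0.89)
d = 0.94

n = ((2.576 + 1.227) / 0.94)²
n = (4.046)²
n ≈ 16.37
Round up to the next whole number: n = 17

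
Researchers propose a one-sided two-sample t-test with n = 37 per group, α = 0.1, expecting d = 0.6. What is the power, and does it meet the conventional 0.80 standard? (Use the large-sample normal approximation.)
Power ≈ 0.90; the study is adequately powered (power ≥ 0.80)

Power calculation (two-sample t-test, normal approximation):
z_β = d · √(n/2) - z_α
z_β = 0.6 · √(37/2) - 1.282
z_β = 0.6 · 4.301 - 1.282
z_β = 1.299

Power = Φ(z_β) = Φ(1.299) ≈ 0.903

Effect size d = 0.6 is medium by Cohen's convention (0.2/0.5/0.8).

Threshold: power ≥ 0.80 is conventionally adequate.
Power ≈ 0.90 → the study is adequately powered (power ≥ 0.80).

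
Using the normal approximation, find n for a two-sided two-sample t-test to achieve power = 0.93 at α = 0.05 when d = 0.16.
n = 923 per group

Sample size formula (two-sample t-test, normal approximation):
n = 2 · ((z_{α/2} + z_β) / d)²

z_{α/2} = 1.960 (for α = 0.05, two-sided)
z_β = 1.476 (for power = 0.93)
d = 0.16

n = 2 · ((1.960 + 1.476) / 0.16)²
n = 2 · (21.475)²
n ≈ 922.35
Round up to the next whole number: n = 923 per group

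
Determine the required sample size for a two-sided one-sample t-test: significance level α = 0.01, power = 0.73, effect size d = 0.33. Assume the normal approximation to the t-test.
n = 94

Sample size formula (one-sample t-test, normal approximation):
n = ((z_{α/2} + z_β) / d)²

z_{α/2} = 2.576 (for α = 0.01, two-sided)
z_β = 0.613 (for power = 0.73)
d = 0.33

n = ((2.576 + 0.613) / 0.33)²
n = (9.664)²
n ≈ 93.39
Round up to the next whole number: n = 94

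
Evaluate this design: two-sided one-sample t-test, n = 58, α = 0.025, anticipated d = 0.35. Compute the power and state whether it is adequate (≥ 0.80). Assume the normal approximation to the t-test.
Power ≈ 0.66; the study is underpowered (power < 0.80)

Power calculation (one-sample t-test, normal approximation):
z_β = d · √n - z_{α/2}
z_β = 0.35 · √58 - 2.241
z_β = 0.35 · 7.616 - 2.241
z_β = 0.424

Power = Φ(z_β) = Φ(0.424) ≈ 0.664

Effect size d = 0.35 is small by Cohen's convention (0.2/0.5/0.8).

Threshold: power ≥ 0.80 is conventionally adequate.
Power ≈ 0.66 → the study is underpowered (power < 0.80).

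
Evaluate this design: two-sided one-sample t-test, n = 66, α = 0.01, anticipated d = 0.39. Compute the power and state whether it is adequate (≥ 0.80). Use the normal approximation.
Power ≈ 0.72; the study is underpowered (power < 0.80)

Power calculation (one-sample t-test, normal approximation):
z_β = d · √n - z_{α/2}
z_β = 0.39 · √66 - 2.576
z_β = 0.39 · 8.124 - 2.576
z_β = 0.593

Power = Φ(z_β) = Φ(0.593) ≈ 0.723

Effect size d = 0.39 is small by Cohen's convention (0.2/0.5/0.8).

Threshold: power ≥ 0.80 is conventionally adequate.
Power ≈ 0.72 → the study is underpowered (power < 0.80).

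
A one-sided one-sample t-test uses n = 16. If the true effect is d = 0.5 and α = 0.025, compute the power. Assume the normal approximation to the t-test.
Power ≈ 0.52

Power calculation (one-sample t-test, normal approximation):
z_β = d · √n - z_α
z_β = 0.5 · √16 - 1.960
z_β = 0.5 · 4.000 - 1.960
z_β = 0.040

Power = Φ(z_β) = Φ(0.040) ≈ 0.516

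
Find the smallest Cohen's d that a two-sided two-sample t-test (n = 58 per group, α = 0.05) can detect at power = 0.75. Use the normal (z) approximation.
d ≈ 0.49

Minimum detectable effect (two-sample t-test, normal approximation):
d = (z_{α/2} + z_β) / √(n/2)
d = (1.960 + 0.674) / √(58/2)
d = 2.634 / 5.385
d ≈ 0.49

By Cohen's convention (0.2 small / 0.5 medium / 0.8 large): small effect.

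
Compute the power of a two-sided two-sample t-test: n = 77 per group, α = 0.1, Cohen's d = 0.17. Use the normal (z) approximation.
Power ≈ 0.28

Power calculation (two-sample t-test, normal approximation):
z_β = d · √(n/2) - z_{α/2}
z_β = 0.17 · √(77/2) - 1.645
z_β = 0.17 · 6.205 - 1.645
z_β = -0.590

Power = Φ(z_β) = Φ(-0.590) ≈ 0.278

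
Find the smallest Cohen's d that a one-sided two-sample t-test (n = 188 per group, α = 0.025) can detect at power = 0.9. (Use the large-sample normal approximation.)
d ≈ 0.33

Minimum detectable effect (two-sample t-test, normal approximation):
d = (z_α + z_β) / √(n/2)
d = (1.960 + 1.282) / √(188/2)
d = 3.242 / 9.695
d ≈ 0.33

By Cohen's convention (0.2 small / 0.5 medium / 0.8 large): small effect.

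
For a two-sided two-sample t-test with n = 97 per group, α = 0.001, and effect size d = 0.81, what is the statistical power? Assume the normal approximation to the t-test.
Power ≈ 0.99

Power calculation (two-sample t-test, normal approximation):
z_β = d · √(n/2) - z_{α/2}
z_β = 0.81 · √(97/2) - 3.291
z_β = 0.81 · 6.964 - 3.291
z_β = 2.350

Power = Φ(z_β) = Φ(2.350) ≈ 0.991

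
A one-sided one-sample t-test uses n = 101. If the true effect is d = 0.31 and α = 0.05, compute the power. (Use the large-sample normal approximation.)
Power ≈ 0.93

Power calculation (one-sample t-test, normal approximation):
z_β = d · √n - z_α
z_β = 0.31 · √101 - 1.645
z_β = 0.31 · 10.050 - 1.645
z_β = 1.471

Power = Φ(z_β) = Φ(1.471) ≈ 0.929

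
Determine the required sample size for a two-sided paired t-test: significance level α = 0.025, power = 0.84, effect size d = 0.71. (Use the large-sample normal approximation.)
n = 21 pairs

Sample size formula (paired t-test, normal approximation):
n = ((z_{α/2} + z_β) / d)²

z_{α/2} = 2.241 (for α = 0.025, two-sided)
z_β = 0.994 (for power = 0.84)
d = 0.71

n = ((2.241 + 0.994) / 0.71)²
n = (4.556)²
n ≈ 20.76
Round up to the next whole number: n = 21 pairs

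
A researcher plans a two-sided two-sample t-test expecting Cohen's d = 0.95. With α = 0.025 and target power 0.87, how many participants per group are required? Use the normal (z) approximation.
n = 26 per group

Sample size formula (two-sample t-test, normal approximation):
n = 2 · ((z_{α/2} + z_β) / d)²

z_{α/2} = 2.241 (for α = 0.025, two-sided)
z_β = 1.126 (for power = 0.87)
d = 0.95

n = 2 · ((2.241 + 1.126) / 0.95)²
n = 2 · (3.544)²
n ≈ 25.12
Round up to the next whole number: n = 26 per group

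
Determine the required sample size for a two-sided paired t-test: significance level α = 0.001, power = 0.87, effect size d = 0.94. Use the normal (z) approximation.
n = 23 pairs

Sample size formula (paired t-test, normal approximation):
n = ((z_{α/2} + z_β) / d)²

z_{α/2} = 3.291 (for α = 0.001, two-sided)
z_β = 1.126 (for power = 0.87)
d = 0.94

n = ((3.291 + 1.126) / 0.94)²
n = (4.699)²
n ≈ 22.08
Round up to the next whole number: n = 23 pairs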